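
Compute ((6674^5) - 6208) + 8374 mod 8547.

2528

(6674)^5 ≡ 362 (mod 8547)
362 - 6208 = -5846 ≡ 2701 (mod 8547)
2701 + 8374 = 11075 ≡ 2528 (mod 8547)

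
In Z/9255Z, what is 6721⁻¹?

8236

9255 = 1*6721 + 2534
6721 = 2*2534 + 1653
2534 = 1*1653 + 881
1653 = 1*881 + 772
881 = 1*772 + 109
772 = 7*109 + 9
109 = 12*9 + 1
9 = 9*1 + 0
gcd(6721, 9255) = 1, so the inverse exists.
Bézout: 1 = 740*9255 − 1019*6721.
So 6721⁻¹ ≡ −1019 ≡ 8236 (mod 9255).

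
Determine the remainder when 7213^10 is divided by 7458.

By square-and-multiply:
10 in binary is 1010, i.e. 10 = 8 + 2.
7213^1 ≡ 7213 (mod 7458)
7213^2 ≡ 7213^2 = 52027369 ≡ 361 (mod 7458)
7213^4 ≡ 361^2 = 130321 ≡ 3535 (mod 7458)
7213^8 ≡ 3535^2 = 12496225 ≡ 4075 (mod 7458)
7213^10 = 7213^8 × 7213^2 ≡ 4075 × 361 (mod 7458).
4075 × 361 = 1471075 ≡ 1849 (mod 7458).

1849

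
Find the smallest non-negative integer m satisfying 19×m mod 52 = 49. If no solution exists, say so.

gcd(19, 52) = 1, so a unique solution mod 52 exists.
19⁻¹ ≡ 11 (mod 52).
m ≡ 11×49 ≡ 19 (mod 52).

19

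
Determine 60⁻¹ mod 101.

101 = 1*60 + 41
60 = 1*41 + 19
41 = 2*19 + 3
19 = 6*3 + 1
3 = 3*1 + 0
gcd(60, 101) = 1, so the inverse exists.
Bézout: 1 = −19*101 + 32*60.
So 60⁻¹ ≡ 32 (mod 101).

32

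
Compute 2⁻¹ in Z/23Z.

12

23 = 11*2 + 1
2 = 2*1 + 0
gcd(2, 23) = 1, so the inverse exists.
Back-substitute for 1:
1 = 1*23 − 11*2
So 2⁻¹ ≡ −11 ≡ 12 (mod 23).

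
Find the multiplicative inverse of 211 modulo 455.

386

Run the extended Euclidean algorithm:
455 = 2×211 + 33
211 = 6×33 + 13
33 = 2×13 + 7
13 = 1×7 + 6
7 = 1×6 + 1
6 = 6×1 + 0
gcd(211, 455) = 1, so the inverse exists.
Bézout: 1 = 32×455 − 69×211.
So 211⁻¹ ≡ −69 ≡ 386 (mod 455).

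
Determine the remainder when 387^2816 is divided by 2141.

By square-and-multiply:
2816 in binary is 101100000000, i.e. 2816 = 2048 + 512 + 256.
387^1 ≡ 387 (mod 2141)
387^2 ≡ 387^2 = 149769 ≡ 2040 (mod 2141)
387^4 ≡ 2040^2 = 4161600 ≡ 1637 (mod 2141)
387^8 ≡ 1637^2 = 2679769 ≡ 1378 (mod 2141)
387^16 ≡ 1378^2 = 1898884 ≡ 1958 (mod 2141)
387^32 ≡ 1958^2 = 3833764 ≡ 1374 (mod 2141)
387^64 ≡ 1374^2 = 1887876 ≡ 1655 (mod 2141)
387^128 ≡ 1655^2 = 2739025 ≡ 686 (mod 2141)
387^256 ≡ 686^2 = 470596 ≡ 1717 (mod 2141)
387^512 ≡ 1717^2 = 2948089 ≡ 2073 (mod 2141)
387^1024 ≡ 2073^2 = 4297329 ≡ 342 (mod 2141)
387^2048 ≡ 342^2 = 116964 ≡ 1350 (mod 2141)
387^2816 = 387^2048 · 387^512 · 387^256 ≡ 1350 · 2073 · 1717 (mod 2141).
Accumulate the product:
1350 · 2073 = 2798550 ≡ 263
263 · 1717 = 451571 ≡ 1961

1961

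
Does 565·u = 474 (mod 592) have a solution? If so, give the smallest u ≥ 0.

gcd(565, 592) = 1, so a unique solution mod 592 exists.
565⁻¹ ≡ 285 (mod 592).
u ≡ 285·474 ≡ 114 (mod 592).

114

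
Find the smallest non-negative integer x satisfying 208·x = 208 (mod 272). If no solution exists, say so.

gcd(208, 272) = 16, and 16 | 208, so solutions exist.
Divide through by 16: 13·x mod 17 = 13.
13⁻¹ ≡ 4 (mod 17).
x ≡ 4·13 ≡ 1 (mod 17).
The smallest non-negative solution is x = 1.

1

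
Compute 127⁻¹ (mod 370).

Run the extended Euclidean algorithm:
370 = 2*127 + 116
127 = 1*116 + 11
116 = 10*11 + 6
11 = 1*6 + 5
6 = 1*5 + 1
5 = 5*1 + 0
gcd(127, 370) = 1, so the inverse exists.
Back-substitute for 1:
1 = 1*6 − 1*5
  = −1*11 + 2*6
  = 2*116 − 21*11
  = −21*127 + 23*116
  = 23*370 − 67*127
So 127⁻¹ ≡ −67 ≡ 303 (mod 370).

303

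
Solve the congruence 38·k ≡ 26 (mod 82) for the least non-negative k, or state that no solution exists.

5

gcd(38, 82) = 2, and 2 | 26, so solutions exist.
Divide through by 2: 19·k ≡ 13 mod 41.
19⁻¹ ≡ 13 (mod 41).
k ≡ 13·13 ≡ 5 (mod 41).
The smallest non-negative solution is k = 5.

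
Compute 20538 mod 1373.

1316

20538 = 14*1373 + 1316, so 20538 ≡ 1316 (mod 1373).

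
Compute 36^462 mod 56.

By square-and-multiply:
462 in binary is 111001110, i.e. 462 = 256 + 128 + 64 + 8 + 4 + 2.
36^1 ≡ 36 (mod 56)
36^2 ≡ 36^2 = 1296 ≡ 8 (mod 56)
36^4 ≡ 8^2 = 64 ≡ 8 (mod 56)
36^8 ≡ 8^2 = 64 ≡ 8 (mod 56)
36^16 ≡ 8^2 = 64 ≡ 8 (mod 56)
36^32 ≡ 8^2 = 64 ≡ 8 (mod 56)
36^64 ≡ 8^2 = 64 ≡ 8 (mod 56)
36^128 ≡ 8^2 = 64 ≡ 8 (mod 56)
36^256 ≡ 8^2 = 64 ≡ 8 (mod 56)
36^462 = 36^256 * 36^128 * 36^64 * 36^8 * 36^4 * 36^2 ≡ 8 * 8 * 8 * 8 * 8 * 8 (mod 56).
Accumulate the product:
8 * 8 = 64 ≡ 8
8 * 8 = 64 ≡ 8
8 * 8 = 64 ≡ 8
8 * 8 = 64 ≡ 8
8 * 8 = 64 ≡ 8

8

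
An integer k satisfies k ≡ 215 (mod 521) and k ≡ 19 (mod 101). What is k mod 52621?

521⁻¹ mod 101: 521×19 ≡ 1 (mod 101), so 521⁻¹ ≡ 19.
k = 215 + 521×((19 − 215)×19 mod 101) = 215 + 521×13 = 6988.

6988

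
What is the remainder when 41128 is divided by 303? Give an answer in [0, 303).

223

41128 = 135×303 + 223, so 41128 ≡ 223 (mod 303).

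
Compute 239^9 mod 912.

By square-and-multiply:
239^1 ≡ 239 (mod 912)
239^2 ≡ 239^2 = 57121 ≡ 577 (mod 912)
239^4 ≡ 577^2 = 332929 ≡ 49 (mod 912)
239^8 ≡ 49^2 = 2401 ≡ 577 (mod 912)
239^9 = 239^8 · 239^1 ≡ 577 · 239 (mod 912).
577 · 239 = 137903 ≡ 191 (mod 912).

191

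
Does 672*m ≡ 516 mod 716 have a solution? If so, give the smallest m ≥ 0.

gcd(672, 716) = 4, and 4 | 516, so solutions exist.
Divide through by 4: 168*m mod 179 = 129.
168⁻¹ ≡ 65 (mod 179).
m ≡ 65*129 ≡ 151 (mod 179).
The smallest non-negative solution is m = 151.

151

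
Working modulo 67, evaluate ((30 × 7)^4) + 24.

19

30 × 7 = 210 ≡ 9 (mod 67)
(9)^4 ≡ 62 (mod 67)
62 + 24 = 86 ≡ 19 (mod 67)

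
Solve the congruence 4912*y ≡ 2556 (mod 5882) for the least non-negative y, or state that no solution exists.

gcd(4912, 5882) = 2, and 2 | 2556, so solutions exist.
Divide through by 2: 2456*y ≡ 1278 mod 2941.
2456⁻¹ ≡ 1613 (mod 2941).
y ≡ 1613*1278 ≡ 2714 (mod 2941).
The smallest non-negative solution is y = 2714.

2714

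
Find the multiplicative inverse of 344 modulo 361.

276

Run the extended Euclidean algorithm:
361 = 1·344 + 17
344 = 20·17 + 4
17 = 4·4 + 1
4 = 4·1 + 0
gcd(344, 361) = 1, so the inverse exists.
Bézout: 1 = 81·361 − 85·344.
So 344⁻¹ ≡ −85 ≡ 276 (mod 361).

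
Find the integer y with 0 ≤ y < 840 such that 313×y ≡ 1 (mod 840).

577

By the extended Euclidean algorithm:
840 = 2×313 + 214
313 = 1×214 + 99
214 = 2×99 + 16
99 = 6×16 + 3
16 = 5×3 + 1
3 = 3×1 + 0
gcd(313, 840) = 1, so the inverse exists.
Bézout: 1 = 98×840 − 263×313.
So 313⁻¹ ≡ −263 ≡ 577 (mod 840).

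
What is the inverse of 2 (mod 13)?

7

Apply the Euclidean algorithm and back-substitute:
13 = 6*2 + 1
2 = 2*1 + 0
gcd(2, 13) = 1, so the inverse exists.
Back-substitute for 1:
1 = 1*13 − 6*2
So 2⁻¹ ≡ −6 ≡ 7 (mod 13).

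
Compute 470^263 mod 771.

92

263 in binary is 100000111, i.e. 263 = 256 + 4 + 2 + 1.
470^1 ≡ 470 (mod 771)
470^2 ≡ 470^2 = 220900 ≡ 394 (mod 771)
470^4 ≡ 394^2 = 155236 ≡ 265 (mod 771)
470^8 ≡ 265^2 = 70225 ≡ 64 (mod 771)
470^16 ≡ 64^2 = 4096 ≡ 241 (mod 771)
470^32 ≡ 241^2 = 58081 ≡ 256 (mod 771)
470^64 ≡ 256^2 = 65536 ≡ 1 (mod 771)
470^128 ≡ 1^2 = 1 (mod 771)
470^256 ≡ 1^2 = 1 (mod 771)
470^263 = 470^256 * 470^4 * 470^2 * 470^1 ≡ 1 * 265 * 394 * 470 (mod 771).
Accumulate the product:
1 * 265 = 265
265 * 394 = 104410 ≡ 325
325 * 470 = 152750 ≡ 92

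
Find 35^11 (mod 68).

35

By square-and-multiply:
11 in binary is 1011, i.e. 11 = 8 + 2 + 1.
35^1 ≡ 35 (mod 68)
35^2 ≡ 35^2 = 1225 ≡ 1 (mod 68)
35^4 ≡ 1^2 = 1 (mod 68)
35^8 ≡ 1^2 = 1 (mod 68)
35^11 = 35^8 · 35^2 · 35^1 ≡ 1 · 1 · 35 (mod 68).
Accumulate the product:
1 · 1 = 1
1 · 35 = 35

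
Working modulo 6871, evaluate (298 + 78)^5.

3439

298 + 78 = 376
(376)^5 ≡ 3439 (mod 6871)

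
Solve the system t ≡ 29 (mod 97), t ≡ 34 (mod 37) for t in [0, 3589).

3327

97⁻¹ mod 37: 97*29 ≡ 1 (mod 37), so 97⁻¹ ≡ 29.
t = 29 + 97*((34 − 29)*29 mod 37) = 29 + 97*34 = 3327.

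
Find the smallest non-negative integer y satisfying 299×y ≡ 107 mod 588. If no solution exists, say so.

gcd(299, 588) = 1, so a unique solution mod 588 exists.
299⁻¹ ≡ 59 (mod 588).
y ≡ 59×107 ≡ 433 (mod 588).

433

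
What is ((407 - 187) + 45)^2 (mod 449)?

407 - 187 = 220
220 + 45 = 265
(265)^2 ≡ 181 (mod 449)

181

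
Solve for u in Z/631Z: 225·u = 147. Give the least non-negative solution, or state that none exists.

598

gcd(225, 631) = 1, so a unique solution mod 631 exists.
225⁻¹ ≡ 502 (mod 631).
u ≡ 502·147 ≡ 598 (mod 631).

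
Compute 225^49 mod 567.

162

Compute successive squares:
49 in binary is 110001, i.e. 49 = 32 + 16 + 1.
225^1 ≡ 225 (mod 567)
225^2 ≡ 225^2 = 50625 ≡ 162 (mod 567)
225^4 ≡ 162^2 = 26244 ≡ 162 (mod 567)
225^8 ≡ 162^2 = 26244 ≡ 162 (mod 567)
225^16 ≡ 162^2 = 26244 ≡ 162 (mod 567)
225^32 ≡ 162^2 = 26244 ≡ 162 (mod 567)
225^49 = 225^32 · 225^16 · 225^1 ≡ 162 · 162 · 225 (mod 567).
Accumulate the product:
162 · 162 = 26244 ≡ 162
162 · 225 = 36450 ≡ 162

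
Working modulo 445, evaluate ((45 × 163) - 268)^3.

45 × 163 = 7335 ≡ 215 (mod 445)
215 - 268 = -53 ≡ 392 (mod 445)
(392)^3 ≡ 198 (mod 445)

198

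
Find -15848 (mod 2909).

-15848 = -6*2909 + 1606, so -15848 ≡ 1606 (mod 2909).

1606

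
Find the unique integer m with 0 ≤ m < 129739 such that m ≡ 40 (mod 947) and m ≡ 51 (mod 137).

947⁻¹ mod 137: 947·57 ≡ 1 (mod 137), so 947⁻¹ ≡ 57.
m = 40 + 947·((51 − 40)·57 mod 137) = 40 + 947·79 = 74853.

74853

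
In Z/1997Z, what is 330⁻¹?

587

By the extended Euclidean algorithm:
1997 = 6*330 + 17
330 = 19*17 + 7
17 = 2*7 + 3
7 = 2*3 + 1
3 = 3*1 + 0
gcd(330, 1997) = 1, so the inverse exists.
Back-substitute for 1:
1 = 1*7 − 2*3
  = −2*17 + 5*7
  = 5*330 − 97*17
  = −97*1997 + 587*330
So 330⁻¹ ≡ 587 (mod 1997).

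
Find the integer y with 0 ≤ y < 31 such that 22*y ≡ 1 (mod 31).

Apply the Euclidean algorithm and back-substitute:
31 = 1×22 + 9
22 = 2×9 + 4
9 = 2×4 + 1
4 = 4×1 + 0
gcd(22, 31) = 1, so the inverse exists.
Bézout: 1 = 5×31 − 7×22.
So 22⁻¹ ≡ −7 ≡ 24 (mod 31).

24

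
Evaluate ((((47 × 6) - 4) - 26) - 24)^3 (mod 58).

47 × 6 = 282 ≡ 50 (mod 58)
50 - 4 = 46
46 - 26 = 20
20 - 24 = -4 ≡ 54 (mod 58)
(54)^3 ≡ 52 (mod 58)

52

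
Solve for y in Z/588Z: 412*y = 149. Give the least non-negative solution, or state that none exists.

no solution

gcd(412, 588) = 4, and 4 does not divide 149.
So the congruence has no solution.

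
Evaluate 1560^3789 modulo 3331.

Using repeated squaring:
3789 in binary is 111011001101, i.e. 3789 = 2048 + 1024 + 512 + 128 + 64 + 8 + 4 + 1.
1560^1 ≡ 1560 (mod 3331)
1560^2 ≡ 1560^2 = 2433600 ≡ 1970 (mod 3331)
1560^4 ≡ 1970^2 = 3880900 ≡ 285 (mod 3331)
1560^8 ≡ 285^2 = 81225 ≡ 1281 (mod 3331)
1560^16 ≡ 1281^2 = 1640961 ≡ 2109 (mod 3331)
1560^32 ≡ 2109^2 = 4447881 ≡ 996 (mod 3331)
1560^64 ≡ 996^2 = 992016 ≡ 2709 (mod 3331)
1560^128 ≡ 2709^2 = 7338681 ≡ 488 (mod 3331)
1560^256 ≡ 488^2 = 238144 ≡ 1643 (mod 3331)
1560^512 ≡ 1643^2 = 2699449 ≡ 1339 (mod 3331)
1560^1024 ≡ 1339^2 = 1792921 ≡ 843 (mod 3331)
1560^2048 ≡ 843^2 = 710649 ≡ 1146 (mod 3331)
1560^3789 = 1560^2048 · 1560^1024 · 1560^512 · 1560^128 · 1560^64 · 1560^8 · 1560^4 · 1560^1 ≡ 1146 · 843 · 1339 · 488 · 2709 · 1281 · 285 · 1560 (mod 3331).
Accumulate the product:
1146 · 843 = 966078 ≡ 88
88 · 1339 = 117832 ≡ 1247
1247 · 488 = 608536 ≡ 2294
2294 · 2709 = 6214446 ≡ 2131
2131 · 1281 = 2729811 ≡ 1722
1722 · 285 = 490770 ≡ 1113
1113 · 1560 = 1736280 ≡ 829

829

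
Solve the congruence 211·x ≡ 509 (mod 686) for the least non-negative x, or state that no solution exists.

243

gcd(211, 686) = 1, so a unique solution mod 686 exists.
211⁻¹ ≡ 673 (mod 686).
x ≡ 673·509 ≡ 243 (mod 686).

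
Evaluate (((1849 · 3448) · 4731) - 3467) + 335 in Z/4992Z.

1849 · 3448 = 6375352 ≡ 568 (mod 4992)
568 · 4731 = 2687208 ≡ 1512 (mod 4992)
1512 - 3467 = -1955 ≡ 3037 (mod 4992)
3037 + 335 = 3372

3372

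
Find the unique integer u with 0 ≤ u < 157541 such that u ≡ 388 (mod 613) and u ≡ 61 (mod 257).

36555

613⁻¹ mod 257: 613*135 ≡ 1 (mod 257), so 613⁻¹ ≡ 135.
u = 388 + 613*((61 − 388)*135 mod 257) = 388 + 613*59 = 36555.
Check: 36555 mod 613 = 388, 36555 mod 257 = 61. ✓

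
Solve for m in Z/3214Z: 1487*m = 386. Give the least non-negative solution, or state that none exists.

3184

gcd(1487, 3214) = 1, so a unique solution mod 3214 exists.
1487⁻¹ ≡ 1915 (mod 3214).
m ≡ 1915*386 ≡ 3184 (mod 3214).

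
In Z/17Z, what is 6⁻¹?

3

17 = 2*6 + 5
6 = 1*5 + 1
5 = 5*1 + 0
gcd(6, 17) = 1, so the inverse exists.
Bézout: 1 = −1*17 + 3*6.
So 6⁻¹ ≡ 3 (mod 17).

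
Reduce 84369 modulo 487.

118

84369 = 173*487 + 118, so 84369 ≡ 118 (mod 487).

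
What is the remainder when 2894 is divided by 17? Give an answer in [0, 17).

2894 = 170·17 + 4, so 2894 ≡ 4 (mod 17).

4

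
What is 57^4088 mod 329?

By square-and-multiply:
4088 in binary is 111111111000, i.e. 4088 = 2048 + 1024 + 512 + 256 + 128 + 64 + 32 + 16 + 8.
57^1 ≡ 57 (mod 329)
57^2 ≡ 57^2 = 3249 ≡ 288 (mod 329)
57^4 ≡ 288^2 = 82944 ≡ 36 (mod 329)
57^8 ≡ 36^2 = 1296 ≡ 309 (mod 329)
57^16 ≡ 309^2 = 95481 ≡ 71 (mod 329)
57^32 ≡ 71^2 = 5041 ≡ 106 (mod 329)
57^64 ≡ 106^2 = 11236 ≡ 50 (mod 329)
57^128 ≡ 50^2 = 2500 ≡ 197 (mod 329)
57^256 ≡ 197^2 = 38809 ≡ 316 (mod 329)
57^512 ≡ 316^2 = 99856 ≡ 169 (mod 329)
57^1024 ≡ 169^2 = 28561 ≡ 267 (mod 329)
57^2048 ≡ 267^2 = 71289 ≡ 225 (mod 329)
57^4088 = 57^2048 × 57^1024 × 57^512 × 57^256 × 57^128 × 57^64 × 57^32 × 57^16 × 57^8 ≡ 225 × 267 × 169 × 316 × 197 × 50 × 106 × 71 × 309 (mod 329).
Accumulate the product:
225 × 267 = 60075 ≡ 197
197 × 169 = 33293 ≡ 64
64 × 316 = 20224 ≡ 155
155 × 197 = 30535 ≡ 267
267 × 50 = 13350 ≡ 190
190 × 106 = 20140 ≡ 71
71 × 71 = 5041 ≡ 106
106 × 309 = 32754 ≡ 183

183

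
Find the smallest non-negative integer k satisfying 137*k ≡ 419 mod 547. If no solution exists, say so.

gcd(137, 547) = 1, so a unique solution mod 547 exists.
137⁻¹ ≡ 4 (mod 547).
k ≡ 4*419 ≡ 35 (mod 547).

35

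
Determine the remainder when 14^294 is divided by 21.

7

Using repeated squaring:
14^1 ≡ 14 (mod 21)
14^2 ≡ 14^2 = 196 ≡ 7 (mod 21)
14^4 ≡ 7^2 = 49 ≡ 7 (mod 21)
14^8 ≡ 7^2 = 49 ≡ 7 (mod 21)
14^16 ≡ 7^2 = 49 ≡ 7 (mod 21)
14^32 ≡ 7^2 = 49 ≡ 7 (mod 21)
14^64 ≡ 7^2 = 49 ≡ 7 (mod 21)
14^128 ≡ 7^2 = 49 ≡ 7 (mod 21)
14^256 ≡ 7^2 = 49 ≡ 7 (mod 21)
14^294 = 14^256 * 14^32 * 14^4 * 14^2 ≡ 7 * 7 * 7 * 7 (mod 21).
Accumulate the product:
7 * 7 = 49 ≡ 7
7 * 7 = 49 ≡ 7
7 * 7 = 49 ≡ 7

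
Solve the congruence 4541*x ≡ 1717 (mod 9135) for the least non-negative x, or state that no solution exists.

797

gcd(4541, 9135) = 1, so a unique solution mod 9135 exists.
4541⁻¹ ≡ 4826 (mod 9135).
x ≡ 4826*1717 ≡ 797 (mod 9135).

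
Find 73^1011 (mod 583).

73^1 ≡ 73 (mod 583)
73^2 ≡ 73^2 = 5329 ≡ 82 (mod 583)
73^4 ≡ 82^2 = 6724 ≡ 311 (mod 583)
73^8 ≡ 311^2 = 96721 ≡ 526 (mod 583)
73^16 ≡ 526^2 = 276676 ≡ 334 (mod 583)
73^32 ≡ 334^2 = 111556 ≡ 203 (mod 583)
73^64 ≡ 203^2 = 41209 ≡ 399 (mod 583)
73^128 ≡ 399^2 = 159201 ≡ 42 (mod 583)
73^256 ≡ 42^2 = 1764 ≡ 15 (mod 583)
73^512 ≡ 15^2 = 225 (mod 583)
73^1011 = 73^512 · 73^256 · 73^128 · 73^64 · 73^32 · 73^16 · 73^2 · 73^1 ≡ 225 · 15 · 42 · 399 · 203 · 334 · 82 · 73 (mod 583).
Accumulate the product:
225 · 15 = 3375 ≡ 460
460 · 42 = 19320 ≡ 81
81 · 399 = 32319 ≡ 254
254 · 203 = 51562 ≡ 258
258 · 334 = 86172 ≡ 471
471 · 82 = 38622 ≡ 144
144 · 73 = 10512 ≡ 18

18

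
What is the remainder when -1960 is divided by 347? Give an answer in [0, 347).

122

-1960 = -6*347 + 122, so -1960 ≡ 122 (mod 347).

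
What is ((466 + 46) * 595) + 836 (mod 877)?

466 + 46 = 512
512 * 595 = 304640 ≡ 321 (mod 877)
321 + 836 = 1157 ≡ 280 (mod 877)

280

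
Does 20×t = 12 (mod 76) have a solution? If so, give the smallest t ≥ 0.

gcd(20, 76) = 4, and 4 | 12, so solutions exist.
Divide through by 4: 5×t = 3 (mod 19).
5⁻¹ ≡ 4 (mod 19).
t ≡ 4×3 ≡ 12 (mod 19).
The smallest non-negative solution is t = 12.

12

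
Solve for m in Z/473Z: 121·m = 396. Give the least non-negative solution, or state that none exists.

15

gcd(121, 473) = 11, and 11 | 396, so solutions exist.
Divide through by 11: 11·m = 36 (mod 43).
11⁻¹ ≡ 4 (mod 43).
m ≡ 4·36 ≡ 15 (mod 43).
The smallest non-negative solution is m = 15.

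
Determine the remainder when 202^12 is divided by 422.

404

By square-and-multiply:
12 in binary is 1100, i.e. 12 = 8 + 4.
202^1 ≡ 202 (mod 422)
202^2 ≡ 202^2 = 40804 ≡ 292 (mod 422)
202^4 ≡ 292^2 = 85264 ≡ 20 (mod 422)
202^8 ≡ 20^2 = 400 (mod 422)
202^12 = 202^8 · 202^4 ≡ 400 · 20 (mod 422).
400 · 20 = 8000 ≡ 404 (mod 422).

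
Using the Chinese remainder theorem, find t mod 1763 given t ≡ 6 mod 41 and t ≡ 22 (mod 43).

1441

41⁻¹ mod 43: 41*21 ≡ 1 (mod 43), so 41⁻¹ ≡ 21.
t = 6 + 41*((22 − 6)*21 mod 43) = 6 + 41*35 = 1441.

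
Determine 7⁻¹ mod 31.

31 = 4*7 + 3
7 = 2*3 + 1
3 = 3*1 + 0
gcd(7, 31) = 1, so the inverse exists.
Bézout: 1 = −2*31 + 9*7.
So 7⁻¹ ≡ 9 (mod 31).

9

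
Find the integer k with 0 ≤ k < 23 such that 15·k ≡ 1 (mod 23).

Run the extended Euclidean algorithm:
23 = 1×15 + 8
15 = 1×8 + 7
8 = 1×7 + 1
7 = 7×1 + 0
gcd(15, 23) = 1, so the inverse exists.
Bézout: 1 = 2×23 − 3×15.
So 15⁻¹ ≡ −3 ≡ 20 (mod 23).

20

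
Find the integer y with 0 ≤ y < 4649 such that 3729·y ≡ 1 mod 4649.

Apply the Euclidean algorithm and back-substitute:
4649 = 1×3729 + 920
3729 = 4×920 + 49
920 = 18×49 + 38
49 = 1×38 + 11
38 = 3×11 + 5
11 = 2×5 + 1
5 = 5×1 + 0
gcd(3729, 4649) = 1, so the inverse exists.
Bézout: 1 = −685×4649 + 854×3729.
So 3729⁻¹ ≡ 854 (mod 4649).

854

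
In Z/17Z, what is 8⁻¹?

Run the extended Euclidean algorithm:
17 = 2×8 + 1
8 = 8×1 + 0
gcd(8, 17) = 1, so the inverse exists.
Bézout: 1 = 1×17 − 2×8.
So 8⁻¹ ≡ −2 ≡ 15 (mod 17).

15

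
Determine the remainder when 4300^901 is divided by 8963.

Compute successive squares:
4300^1 ≡ 4300 (mod 8963)
4300^2 ≡ 4300^2 = 18490000 ≡ 8294 (mod 8963)
4300^4 ≡ 8294^2 = 68790436 ≡ 8374 (mod 8963)
4300^8 ≡ 8374^2 = 70123876 ≡ 6327 (mod 8963)
4300^16 ≡ 6327^2 = 40030929 ≡ 2171 (mod 8963)
4300^32 ≡ 2171^2 = 4713241 ≡ 7666 (mod 8963)
4300^64 ≡ 7666^2 = 58767556 ≡ 6128 (mod 8963)
4300^128 ≡ 6128^2 = 37552384 ≡ 6377 (mod 8963)
4300^256 ≡ 6377^2 = 40666129 ≡ 998 (mod 8963)
4300^512 ≡ 998^2 = 996004 ≡ 1111 (mod 8963)
4300^901 = 4300^512 · 4300^256 · 4300^128 · 4300^4 · 4300^1 ≡ 1111 · 998 · 6377 · 8374 · 4300 (mod 8963).
Accumulate the product:
1111 · 998 = 1108778 ≡ 6329
6329 · 6377 = 40360033 ≡ 8607
8607 · 8374 = 72075018 ≡ 3535
3535 · 4300 = 15200500 ≡ 8215

8215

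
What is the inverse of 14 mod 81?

29

81 = 5*14 + 11
14 = 1*11 + 3
11 = 3*3 + 2
3 = 1*2 + 1
2 = 2*1 + 0
gcd(14, 81) = 1, so the inverse exists.
Back-substitute for 1:
1 = 1*3 − 1*2
  = −1*11 + 4*3
  = 4*14 − 5*11
  = −5*81 + 29*14
So 14⁻¹ ≡ 29 (mod 81).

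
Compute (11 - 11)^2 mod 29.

0

11 - 11 = 0
(0)^2 ≡ 0 (mod 29)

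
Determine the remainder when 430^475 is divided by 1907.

Using repeated squaring:
475 in binary is 111011011, i.e. 475 = 256 + 128 + 64 + 16 + 8 + 2 + 1.
430^1 ≡ 430 (mod 1907)
430^2 ≡ 430^2 = 184900 ≡ 1828 (mod 1907)
430^4 ≡ 1828^2 = 3341584 ≡ 520 (mod 1907)
430^8 ≡ 520^2 = 270400 ≡ 1513 (mod 1907)
430^16 ≡ 1513^2 = 2289169 ≡ 769 (mod 1907)
430^32 ≡ 769^2 = 591361 ≡ 191 (mod 1907)
430^64 ≡ 191^2 = 36481 ≡ 248 (mod 1907)
430^128 ≡ 248^2 = 61504 ≡ 480 (mod 1907)
430^256 ≡ 480^2 = 230400 ≡ 1560 (mod 1907)
430^475 = 430^256 · 430^128 · 430^64 · 430^16 · 430^8 · 430^2 · 430^1 ≡ 1560 · 480 · 248 · 769 · 1513 · 1828 · 430 (mod 1907).
Accumulate the product:
1560 · 480 = 748800 ≡ 1256
1256 · 248 = 311488 ≡ 647
647 · 769 = 497543 ≡ 1723
1723 · 1513 = 2606899 ≡ 30
30 · 1828 = 54840 ≡ 1444
1444 · 430 = 620920 ≡ 1145

1145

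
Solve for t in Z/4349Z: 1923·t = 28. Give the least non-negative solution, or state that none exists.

gcd(1923, 4349) = 1, so a unique solution mod 4349 exists.
1923⁻¹ ≡ 3225 (mod 4349).
t ≡ 3225·28 ≡ 3320 (mod 4349).

3320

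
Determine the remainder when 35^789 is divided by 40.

35

789 in binary is 1100010101, i.e. 789 = 512 + 256 + 16 + 4 + 1.
35^1 ≡ 35 (mod 40)
35^2 ≡ 35^2 = 1225 ≡ 25 (mod 40)
35^4 ≡ 25^2 = 625 ≡ 25 (mod 40)
35^8 ≡ 25^2 = 625 ≡ 25 (mod 40)
35^16 ≡ 25^2 = 625 ≡ 25 (mod 40)
35^32 ≡ 25^2 = 625 ≡ 25 (mod 40)
35^64 ≡ 25^2 = 625 ≡ 25 (mod 40)
35^128 ≡ 25^2 = 625 ≡ 25 (mod 40)
35^256 ≡ 25^2 = 625 ≡ 25 (mod 40)
35^512 ≡ 25^2 = 625 ≡ 25 (mod 40)
35^789 = 35^512 × 35^256 × 35^16 × 35^4 × 35^1 ≡ 25 × 25 × 25 × 25 × 35 (mod 40).
Accumulate the product:
25 × 25 = 625 ≡ 25
25 × 25 = 625 ≡ 25
25 × 25 = 625 ≡ 25
25 × 35 = 875 ≡ 35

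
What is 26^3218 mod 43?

3218 in binary is 110010010010, i.e. 3218 = 2048 + 1024 + 128 + 16 + 2.
26^1 ≡ 26 (mod 43)
26^2 ≡ 26^2 = 676 ≡ 31 (mod 43)
26^4 ≡ 31^2 = 961 ≡ 15 (mod 43)
26^8 ≡ 15^2 = 225 ≡ 10 (mod 43)
26^16 ≡ 10^2 = 100 ≡ 14 (mod 43)
26^32 ≡ 14^2 = 196 ≡ 24 (mod 43)
26^64 ≡ 24^2 = 576 ≡ 17 (mod 43)
26^128 ≡ 17^2 = 289 ≡ 31 (mod 43)
26^256 ≡ 31^2 = 961 ≡ 15 (mod 43)
26^512 ≡ 15^2 = 225 ≡ 10 (mod 43)
26^1024 ≡ 10^2 = 100 ≡ 14 (mod 43)
26^2048 ≡ 14^2 = 196 ≡ 24 (mod 43)
26^3218 = 26^2048 × 26^1024 × 26^128 × 26^16 × 26^2 ≡ 24 × 14 × 31 × 14 × 31 (mod 43).
Accumulate the product:
24 × 14 = 336 ≡ 35
35 × 31 = 1085 ≡ 10
10 × 14 = 140 ≡ 11
11 × 31 = 341 ≡ 40

40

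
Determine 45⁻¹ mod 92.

Run the extended Euclidean algorithm:
92 = 2·45 + 2
45 = 22·2 + 1
2 = 2·1 + 0
gcd(45, 92) = 1, so the inverse exists.
Back-substitute for 1:
1 = 1·45 − 22·2
  = −22·92 + 45·45
So 45⁻¹ ≡ 45 (mod 92).

45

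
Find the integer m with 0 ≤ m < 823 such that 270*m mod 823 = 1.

253

By the extended Euclidean algorithm:
823 = 3*270 + 13
270 = 20*13 + 10
13 = 1*10 + 3
10 = 3*3 + 1
3 = 3*1 + 0
gcd(270, 823) = 1, so the inverse exists.
Back-substitute for 1:
1 = 1*10 − 3*3
  = −3*13 + 4*10
  = 4*270 − 83*13
  = −83*823 + 253*270
So 270⁻¹ ≡ 253 (mod 823).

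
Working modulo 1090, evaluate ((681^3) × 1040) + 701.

(681)^3 ≡ 281 (mod 1090)
281 × 1040 = 292240 ≡ 120 (mod 1090)
120 + 701 = 821

821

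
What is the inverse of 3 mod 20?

By the extended Euclidean algorithm:
20 = 6·3 + 2
3 = 1·2 + 1
2 = 2·1 + 0
gcd(3, 20) = 1, so the inverse exists.
Back-substitute for 1:
1 = 1·3 − 1·2
  = −1·20 + 7·3
So 3⁻¹ ≡ 7 (mod 20).

7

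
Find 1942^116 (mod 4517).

Compute successive squares:
116 in binary is 1110100, i.e. 116 = 64 + 32 + 16 + 4.
1942^1 ≡ 1942 (mod 4517)
1942^2 ≡ 1942^2 = 3771364 ≡ 4186 (mod 4517)
1942^4 ≡ 4186^2 = 17522596 ≡ 1153 (mod 4517)
1942^8 ≡ 1153^2 = 1329409 ≡ 1411 (mod 4517)
1942^16 ≡ 1411^2 = 1990921 ≡ 3441 (mod 4517)
1942^32 ≡ 3441^2 = 11840481 ≡ 1424 (mod 4517)
1942^64 ≡ 1424^2 = 2027776 ≡ 4160 (mod 4517)
1942^116 = 1942^64 × 1942^32 × 1942^16 × 1942^4 ≡ 4160 × 1424 × 3441 × 1153 (mod 4517).
Accumulate the product:
4160 × 1424 = 5923840 ≡ 2053
2053 × 3441 = 7064373 ≡ 4302
4302 × 1153 = 4960206 ≡ 540

540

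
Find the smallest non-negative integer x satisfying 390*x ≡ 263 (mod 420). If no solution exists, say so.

no solution

gcd(390, 420) = 30, and 30 does not divide 263.
So the congruence has no solution.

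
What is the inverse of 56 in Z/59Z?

39

59 = 1*56 + 3
56 = 18*3 + 2
3 = 1*2 + 1
2 = 2*1 + 0
gcd(56, 59) = 1, so the inverse exists.
Back-substitute for 1:
1 = 1*3 − 1*2
  = −1*56 + 19*3
  = 19*59 − 20*56
So 56⁻¹ ≡ −20 ≡ 39 (mod 59).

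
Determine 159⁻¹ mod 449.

401

449 = 2·159 + 131
159 = 1·131 + 28
131 = 4·28 + 19
28 = 1·19 + 9
19 = 2·9 + 1
9 = 9·1 + 0
gcd(159, 449) = 1, so the inverse exists.
Bézout: 1 = 17·449 − 48·159.
So 159⁻¹ ≡ −48 ≡ 401 (mod 449).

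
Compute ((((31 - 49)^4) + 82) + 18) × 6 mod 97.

31 - 49 = -18 ≡ 79 (mod 97)
(79)^4 ≡ 22 (mod 97)
22 + 82 = 104 ≡ 7 (mod 97)
7 + 18 = 25
25 × 6 = 150 ≡ 53 (mod 97)

53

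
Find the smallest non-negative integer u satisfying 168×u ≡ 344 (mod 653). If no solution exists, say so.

313

gcd(168, 653) = 1, so a unique solution mod 653 exists.
168⁻¹ ≡ 447 (mod 653).
u ≡ 447×344 ≡ 313 (mod 653).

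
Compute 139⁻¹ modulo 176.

Apply the Euclidean algorithm and back-substitute:
176 = 1·139 + 37
139 = 3·37 + 28
37 = 1·28 + 9
28 = 3·9 + 1
9 = 9·1 + 0
gcd(139, 176) = 1, so the inverse exists.
Bézout: 1 = −15·176 + 19·139.
So 139⁻¹ ≡ 19 (mod 176).

19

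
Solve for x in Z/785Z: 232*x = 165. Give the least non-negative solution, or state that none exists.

65

gcd(232, 785) = 1, so a unique solution mod 785 exists.
232⁻¹ ≡ 538 (mod 785).
x ≡ 538*165 ≡ 65 (mod 785).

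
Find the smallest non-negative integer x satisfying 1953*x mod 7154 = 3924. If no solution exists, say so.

no solution

gcd(1953, 7154) = 7, and 7 does not divide 3924.
So the congruence has no solution.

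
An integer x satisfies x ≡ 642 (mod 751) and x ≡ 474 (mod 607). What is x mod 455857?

75742

751⁻¹ mod 607: 751*274 ≡ 1 (mod 607), so 751⁻¹ ≡ 274.
x = 642 + 751*((474 − 642)*274 mod 607) = 642 + 751*100 = 75742.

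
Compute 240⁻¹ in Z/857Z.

857 = 3*240 + 137
240 = 1*137 + 103
137 = 1*103 + 34
103 = 3*34 + 1
34 = 34*1 + 0
gcd(240, 857) = 1, so the inverse exists.
Bézout: 1 = −7*857 + 25*240.
So 240⁻¹ ≡ 25 (mod 857).

25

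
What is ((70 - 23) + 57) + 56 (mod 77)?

70 - 23 = 47
47 + 57 = 104 ≡ 27 (mod 77)
27 + 56 = 83 ≡ 6 (mod 77)

6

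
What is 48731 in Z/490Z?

48731 = 99·490 + 221, so 48731 ≡ 221 (mod 490).

221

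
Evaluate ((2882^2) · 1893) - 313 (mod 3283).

(2882)^2 ≡ 3217 (mod 3283)
3217 · 1893 = 6089781 ≡ 3099 (mod 3283)
3099 - 313 = 2786

2786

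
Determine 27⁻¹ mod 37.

37 = 1·27 + 10
27 = 2·10 + 7
10 = 1·7 + 3
7 = 2·3 + 1
3 = 3·1 + 0
gcd(27, 37) = 1, so the inverse exists.
Bézout: 1 = −8·37 + 11·27.
So 27⁻¹ ≡ 11 (mod 37).

11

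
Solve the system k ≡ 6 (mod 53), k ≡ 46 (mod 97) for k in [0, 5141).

2762

53⁻¹ mod 97: 53×11 ≡ 1 (mod 97), so 53⁻¹ ≡ 11.
k = 6 + 53×((46 − 6)×11 mod 97) = 6 + 53×52 = 2762.
Check: 2762 mod 53 = 6, 2762 mod 97 = 46. ✓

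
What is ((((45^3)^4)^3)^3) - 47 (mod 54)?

(45)^3 ≡ 27 (mod 54)
(27)^4 ≡ 27 (mod 54)
(27)^3 ≡ 27 (mod 54)
(27)^3 ≡ 27 (mod 54)
27 - 47 = -20 ≡ 34 (mod 54)

34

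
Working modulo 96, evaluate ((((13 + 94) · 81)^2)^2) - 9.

72

13 + 94 = 107 ≡ 11 (mod 96)
11 · 81 = 891 ≡ 27 (mod 96)
(27)^2 ≡ 57 (mod 96)
(57)^2 ≡ 81 (mod 96)
81 - 9 = 72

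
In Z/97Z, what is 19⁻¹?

46

97 = 5×19 + 2
19 = 9×2 + 1
2 = 2×1 + 0
gcd(19, 97) = 1, so the inverse exists.
Back-substitute for 1:
1 = 1×19 − 9×2
  = −9×97 + 46×19
So 19⁻¹ ≡ 46 (mod 97).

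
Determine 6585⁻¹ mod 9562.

9562 = 1·6585 + 2977
6585 = 2·2977 + 631
2977 = 4·631 + 453
631 = 1·453 + 178
453 = 2·178 + 97
178 = 1·97 + 81
97 = 1·81 + 16
81 = 5·16 + 1
16 = 16·1 + 0
gcd(6585, 9562) = 1, so the inverse exists.
Bézout: 1 = −407·9562 + 591·6585.
So 6585⁻¹ ≡ 591 (mod 9562).

591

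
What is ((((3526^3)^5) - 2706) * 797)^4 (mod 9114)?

(3526)^3 ≡ 4696 (mod 9114)
(4696)^5 ≡ 3688 (mod 9114)
3688 - 2706 = 982
982 * 797 = 782654 ≡ 7964 (mod 9114)
(7964)^4 ≡ 2158 (mod 9114)

2158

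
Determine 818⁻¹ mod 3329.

By the extended Euclidean algorithm:
3329 = 4×818 + 57
818 = 14×57 + 20
57 = 2×20 + 17
20 = 1×17 + 3
17 = 5×3 + 2
3 = 1×2 + 1
2 = 2×1 + 0
gcd(818, 3329) = 1, so the inverse exists.
Back-substitute for 1:
1 = 1×3 − 1×2
  = −1×17 + 6×3
  = 6×20 − 7×17
  = −7×57 + 20×20
  = 20×818 − 287×57
  = −287×3329 + 1168×818
So 818⁻¹ ≡ 1168 (mod 3329).

1168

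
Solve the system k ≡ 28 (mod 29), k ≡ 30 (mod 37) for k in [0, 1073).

29⁻¹ mod 37: 29·23 ≡ 1 (mod 37), so 29⁻¹ ≡ 23.
k = 28 + 29·((30 − 28)·23 mod 37) = 28 + 29·9 = 289.

289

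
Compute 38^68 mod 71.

3

Using repeated squaring:
68 in binary is 1000100, i.e. 68 = 64 + 4.
38^1 ≡ 38 (mod 71)
38^2 ≡ 38^2 = 1444 ≡ 24 (mod 71)
38^4 ≡ 24^2 = 576 ≡ 8 (mod 71)
38^8 ≡ 8^2 = 64 (mod 71)
38^16 ≡ 64^2 = 4096 ≡ 49 (mod 71)
38^32 ≡ 49^2 = 2401 ≡ 58 (mod 71)
38^64 ≡ 58^2 = 3364 ≡ 27 (mod 71)
38^68 = 38^64 × 38^4 ≡ 27 × 8 (mod 71).
27 × 8 = 216 ≡ 3 (mod 71).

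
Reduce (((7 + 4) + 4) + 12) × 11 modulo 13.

11

7 + 4 = 11
11 + 4 = 15 ≡ 2 (mod 13)
2 + 12 = 14 ≡ 1 (mod 13)
1 × 11 = 11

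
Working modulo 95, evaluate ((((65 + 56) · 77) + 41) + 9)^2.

65 + 56 = 121 ≡ 26 (mod 95)
26 · 77 = 2002 ≡ 7 (mod 95)
7 + 41 = 48
48 + 9 = 57
(57)^2 ≡ 19 (mod 95)

19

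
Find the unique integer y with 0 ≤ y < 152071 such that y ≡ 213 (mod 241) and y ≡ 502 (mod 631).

7443

241⁻¹ mod 631: 241*487 ≡ 1 (mod 631), so 241⁻¹ ≡ 487.
y = 213 + 241*((502 − 213)*487 mod 631) = 213 + 241*30 = 7443.
Check: 7443 mod 241 = 213, 7443 mod 631 = 502. ✓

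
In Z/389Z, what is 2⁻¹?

195

Run the extended Euclidean algorithm:
389 = 194×2 + 1
2 = 2×1 + 0
gcd(2, 389) = 1, so the inverse exists.
Back-substitute for 1:
1 = 1×389 − 194×2
So 2⁻¹ ≡ −194 ≡ 195 (mod 389).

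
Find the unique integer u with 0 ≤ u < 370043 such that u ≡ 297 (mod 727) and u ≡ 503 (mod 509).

727⁻¹ mod 509: 727×502 ≡ 1 (mod 509), so 727⁻¹ ≡ 502.
u = 297 + 727×((503 − 297)×502 mod 509) = 297 + 727×85 = 62092.
Check: 62092 mod 727 = 297, 62092 mod 509 = 503. ✓

62092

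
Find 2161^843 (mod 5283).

By square-and-multiply:
2161^1 ≡ 2161 (mod 5283)
2161^2 ≡ 2161^2 = 4669921 ≡ 5032 (mod 5283)
2161^4 ≡ 5032^2 = 25321024 ≡ 4888 (mod 5283)
2161^8 ≡ 4888^2 = 23892544 ≡ 2818 (mod 5283)
2161^16 ≡ 2818^2 = 7941124 ≡ 775 (mod 5283)
2161^32 ≡ 775^2 = 600625 ≡ 3646 (mod 5283)
2161^64 ≡ 3646^2 = 13293316 ≡ 1288 (mod 5283)
2161^128 ≡ 1288^2 = 1658944 ≡ 82 (mod 5283)
2161^256 ≡ 82^2 = 6724 ≡ 1441 (mod 5283)
2161^512 ≡ 1441^2 = 2076481 ≡ 262 (mod 5283)
2161^843 = 2161^512 × 2161^256 × 2161^64 × 2161^8 × 2161^2 × 2161^1 ≡ 262 × 1441 × 1288 × 2818 × 5032 × 2161 (mod 5283).
Accumulate the product:
262 × 1441 = 377542 ≡ 2449
2449 × 1288 = 3154312 ≡ 361
361 × 2818 = 1017298 ≡ 2962
2962 × 5032 = 14904784 ≡ 1441
1441 × 2161 = 3114001 ≡ 2314

2314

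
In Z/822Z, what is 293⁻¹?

822 = 2·293 + 236
293 = 1·236 + 57
236 = 4·57 + 8
57 = 7·8 + 1
8 = 8·1 + 0
gcd(293, 822) = 1, so the inverse exists.
Bézout: 1 = −36·822 + 101·293.
So 293⁻¹ ≡ 101 (mod 822).

101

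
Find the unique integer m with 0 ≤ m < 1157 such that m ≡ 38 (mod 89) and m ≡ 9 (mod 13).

89⁻¹ mod 13: 89×6 ≡ 1 (mod 13), so 89⁻¹ ≡ 6.
m = 38 + 89×((9 − 38)×6 mod 13) = 38 + 89×8 = 750.

750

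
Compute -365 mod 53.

6

-365 = -7·53 + 6, so -365 ≡ 6 (mod 53).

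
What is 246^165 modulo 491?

By square-and-multiply:
165 in binary is 10100101, i.e. 165 = 128 + 32 + 4 + 1.
246^1 ≡ 246 (mod 491)
246^2 ≡ 246^2 = 60516 ≡ 123 (mod 491)
246^4 ≡ 123^2 = 15129 ≡ 399 (mod 491)
246^8 ≡ 399^2 = 159201 ≡ 117 (mod 491)
246^16 ≡ 117^2 = 13689 ≡ 432 (mod 491)
246^32 ≡ 432^2 = 186624 ≡ 44 (mod 491)
246^64 ≡ 44^2 = 1936 ≡ 463 (mod 491)
246^128 ≡ 463^2 = 214369 ≡ 293 (mod 491)
246^165 = 246^128 × 246^32 × 246^4 × 246^1 ≡ 293 × 44 × 399 × 246 (mod 491).
Accumulate the product:
293 × 44 = 12892 ≡ 126
126 × 399 = 50274 ≡ 192
192 × 246 = 47232 ≡ 96

96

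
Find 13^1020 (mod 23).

2

1020 in binary is 1111111100, i.e. 1020 = 512 + 256 + 128 + 64 + 32 + 16 + 8 + 4.
13^1 ≡ 13 (mod 23)
13^2 ≡ 13^2 = 169 ≡ 8 (mod 23)
13^4 ≡ 8^2 = 64 ≡ 18 (mod 23)
13^8 ≡ 18^2 = 324 ≡ 2 (mod 23)
13^16 ≡ 2^2 = 4 (mod 23)
13^32 ≡ 4^2 = 16 (mod 23)
13^64 ≡ 16^2 = 256 ≡ 3 (mod 23)
13^128 ≡ 3^2 = 9 (mod 23)
13^256 ≡ 9^2 = 81 ≡ 12 (mod 23)
13^512 ≡ 12^2 = 144 ≡ 6 (mod 23)
13^1020 = 13^512 * 13^256 * 13^128 * 13^64 * 13^32 * 13^16 * 13^8 * 13^4 ≡ 6 * 12 * 9 * 3 * 16 * 4 * 2 * 18 (mod 23).
Accumulate the product:
6 * 12 = 72 ≡ 3
3 * 9 = 27 ≡ 4
4 * 3 = 12
12 * 16 = 192 ≡ 8
8 * 4 = 32 ≡ 9
9 * 2 = 18
18 * 18 = 324 ≡ 2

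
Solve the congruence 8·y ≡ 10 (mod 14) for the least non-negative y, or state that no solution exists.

3

gcd(8, 14) = 2, and 2 | 10, so solutions exist.
Divide through by 2: 4·y ≡ 5 mod 7.
4⁻¹ ≡ 2 (mod 7).
y ≡ 2·5 ≡ 3 (mod 7).
The smallest non-negative solution is y = 3.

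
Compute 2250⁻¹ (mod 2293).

2133

2293 = 1×2250 + 43
2250 = 52×43 + 14
43 = 3×14 + 1
14 = 14×1 + 0
gcd(2250, 2293) = 1, so the inverse exists.
Back-substitute for 1:
1 = 1×43 − 3×14
  = −3×2250 + 157×43
  = 157×2293 − 160×2250
So 2250⁻¹ ≡ −160 ≡ 2133 (mod 2293).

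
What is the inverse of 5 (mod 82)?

33

Run the extended Euclidean algorithm:
82 = 16*5 + 2
5 = 2*2 + 1
2 = 2*1 + 0
gcd(5, 82) = 1, so the inverse exists.
Back-substitute for 1:
1 = 1*5 − 2*2
  = −2*82 + 33*5
So 5⁻¹ ≡ 33 (mod 82).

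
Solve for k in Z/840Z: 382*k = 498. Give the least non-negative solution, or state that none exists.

219

gcd(382, 840) = 2, and 2 | 498, so solutions exist.
Divide through by 2: 191*k ≡ 249 (mod 420).
191⁻¹ ≡ 11 (mod 420).
k ≡ 11*249 ≡ 219 (mod 420).
The smallest non-negative solution is k = 219.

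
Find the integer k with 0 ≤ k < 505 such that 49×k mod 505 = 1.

By the extended Euclidean algorithm:
505 = 10·49 + 15
49 = 3·15 + 4
15 = 3·4 + 3
4 = 1·3 + 1
3 = 3·1 + 0
gcd(49, 505) = 1, so the inverse exists.
Bézout: 1 = −13·505 + 134·49.
So 49⁻¹ ≡ 134 (mod 505).

134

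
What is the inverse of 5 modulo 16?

13

Apply the Euclidean algorithm and back-substitute:
16 = 3×5 + 1
5 = 5×1 + 0
gcd(5, 16) = 1, so the inverse exists.
Bézout: 1 = 1×16 − 3×5.
So 5⁻¹ ≡ −3 ≡ 13 (mod 16).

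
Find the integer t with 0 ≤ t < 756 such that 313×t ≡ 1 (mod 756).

157

756 = 2×313 + 130
313 = 2×130 + 53
130 = 2×53 + 24
53 = 2×24 + 5
24 = 4×5 + 4
5 = 1×4 + 1
4 = 4×1 + 0
gcd(313, 756) = 1, so the inverse exists.
Back-substitute for 1:
1 = 1×5 − 1×4
  = −1×24 + 5×5
  = 5×53 − 11×24
  = −11×130 + 27×53
  = 27×313 − 65×130
  = −65×756 + 157×313
So 313⁻¹ ≡ 157 (mod 756).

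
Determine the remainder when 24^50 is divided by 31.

5

Using repeated squaring:
50 in binary is 110010, i.e. 50 = 32 + 16 + 2.
24^1 ≡ 24 (mod 31)
24^2 ≡ 24^2 = 576 ≡ 18 (mod 31)
24^4 ≡ 18^2 = 324 ≡ 14 (mod 31)
24^8 ≡ 14^2 = 196 ≡ 10 (mod 31)
24^16 ≡ 10^2 = 100 ≡ 7 (mod 31)
24^32 ≡ 7^2 = 49 ≡ 18 (mod 31)
24^50 = 24^32 · 24^16 · 24^2 ≡ 18 · 7 · 18 (mod 31).
Accumulate the product:
18 · 7 = 126 ≡ 2
2 · 18 = 36 ≡ 5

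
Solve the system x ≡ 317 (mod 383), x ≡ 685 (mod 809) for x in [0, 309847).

260374

383⁻¹ mod 809: 383×602 ≡ 1 (mod 809), so 383⁻¹ ≡ 602.
x = 317 + 383×((685 − 317)×602 mod 809) = 317 + 383×679 = 260374.
Check: 260374 mod 383 = 317, 260374 mod 809 = 685. ✓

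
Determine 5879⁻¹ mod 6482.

6439

Run the extended Euclidean algorithm:
6482 = 1·5879 + 603
5879 = 9·603 + 452
603 = 1·452 + 151
452 = 2·151 + 150
151 = 1·150 + 1
150 = 150·1 + 0
gcd(5879, 6482) = 1, so the inverse exists.
Back-substitute for 1:
1 = 1·151 − 1·150
  = −1·452 + 3·151
  = 3·603 − 4·452
  = −4·5879 + 39·603
  = 39·6482 − 43·5879
So 5879⁻¹ ≡ −43 ≡ 6439 (mod 6482).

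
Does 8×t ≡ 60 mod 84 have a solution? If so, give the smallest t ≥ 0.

gcd(8, 84) = 4, and 4 | 60, so solutions exist.
Divide through by 4: 2×t ≡ 15 (mod 21).
2⁻¹ ≡ 11 (mod 21).
t ≡ 11×15 ≡ 18 (mod 21).
The smallest non-negative solution is t = 18.

18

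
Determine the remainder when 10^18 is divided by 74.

38

Using repeated squaring:
18 in binary is 10010, i.e. 18 = 16 + 2.
10^1 ≡ 10 (mod 74)
10^2 ≡ 10^2 = 100 ≡ 26 (mod 74)
10^4 ≡ 26^2 = 676 ≡ 10 (mod 74)
10^8 ≡ 10^2 = 100 ≡ 26 (mod 74)
10^16 ≡ 26^2 = 676 ≡ 10 (mod 74)
10^18 = 10^16 · 10^2 ≡ 10 · 26 (mod 74).
10 · 26 = 260 ≡ 38 (mod 74).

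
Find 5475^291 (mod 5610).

291 in binary is 100100011, i.e. 291 = 256 + 32 + 2 + 1.
5475^1 ≡ 5475 (mod 5610)
5475^2 ≡ 5475^2 = 29975625 ≡ 1395 (mod 5610)
5475^4 ≡ 1395^2 = 1946025 ≡ 4965 (mod 5610)
5475^8 ≡ 4965^2 = 24651225 ≡ 885 (mod 5610)
5475^16 ≡ 885^2 = 783225 ≡ 3435 (mod 5610)
5475^32 ≡ 3435^2 = 11799225 ≡ 1395 (mod 5610)
5475^64 ≡ 1395^2 = 1946025 ≡ 4965 (mod 5610)
5475^128 ≡ 4965^2 = 24651225 ≡ 885 (mod 5610)
5475^256 ≡ 885^2 = 783225 ≡ 3435 (mod 5610)
5475^291 = 5475^256 × 5475^32 × 5475^2 × 5475^1 ≡ 3435 × 1395 × 1395 × 5475 (mod 5610).
Accumulate the product:
3435 × 1395 = 4791825 ≡ 885
885 × 1395 = 1234575 ≡ 375
375 × 5475 = 2053125 ≡ 5475

5475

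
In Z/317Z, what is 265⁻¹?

317 = 1*265 + 52
265 = 5*52 + 5
52 = 10*5 + 2
5 = 2*2 + 1
2 = 2*1 + 0
gcd(265, 317) = 1, so the inverse exists.
Bézout: 1 = −107*317 + 128*265.
So 265⁻¹ ≡ 128 (mod 317).

128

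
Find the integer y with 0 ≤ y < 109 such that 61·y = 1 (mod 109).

109 = 1*61 + 48
61 = 1*48 + 13
48 = 3*13 + 9
13 = 1*9 + 4
9 = 2*4 + 1
4 = 4*1 + 0
gcd(61, 109) = 1, so the inverse exists.
Bézout: 1 = 14*109 − 25*61.
So 61⁻¹ ≡ −25 ≡ 84 (mod 109).

84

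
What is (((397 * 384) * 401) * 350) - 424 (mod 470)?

397 * 384 = 152448 ≡ 168 (mod 470)
168 * 401 = 67368 ≡ 158 (mod 470)
158 * 350 = 55300 ≡ 310 (mod 470)
310 - 424 = -114 ≡ 356 (mod 470)

356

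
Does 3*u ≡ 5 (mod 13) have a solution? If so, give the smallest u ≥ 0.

gcd(3, 13) = 1, so a unique solution mod 13 exists.
3⁻¹ ≡ 9 (mod 13).
u ≡ 9*5 ≡ 6 (mod 13).

6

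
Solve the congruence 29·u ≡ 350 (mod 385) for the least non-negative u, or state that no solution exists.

105

gcd(29, 385) = 1, so a unique solution mod 385 exists.
29⁻¹ ≡ 239 (mod 385).
u ≡ 239·350 ≡ 105 (mod 385).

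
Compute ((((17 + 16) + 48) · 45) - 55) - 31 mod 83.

73

17 + 16 = 33
33 + 48 = 81
81 · 45 = 3645 ≡ 76 (mod 83)
76 - 55 = 21
21 - 31 = -10 ≡ 73 (mod 83)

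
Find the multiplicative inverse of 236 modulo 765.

Run the extended Euclidean algorithm:
765 = 3×236 + 57
236 = 4×57 + 8
57 = 7×8 + 1
8 = 8×1 + 0
gcd(236, 765) = 1, so the inverse exists.
Back-substitute for 1:
1 = 1×57 − 7×8
  = −7×236 + 29×57
  = 29×765 − 94×236
So 236⁻¹ ≡ −94 ≡ 671 (mod 765).

671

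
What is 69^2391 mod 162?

69^1 ≡ 69 (mod 162)
69^2 ≡ 69^2 = 4761 ≡ 63 (mod 162)
69^4 ≡ 63^2 = 3969 ≡ 81 (mod 162)
69^8 ≡ 81^2 = 6561 ≡ 81 (mod 162)
69^16 ≡ 81^2 = 6561 ≡ 81 (mod 162)
69^32 ≡ 81^2 = 6561 ≡ 81 (mod 162)
69^64 ≡ 81^2 = 6561 ≡ 81 (mod 162)
69^128 ≡ 81^2 = 6561 ≡ 81 (mod 162)
69^256 ≡ 81^2 = 6561 ≡ 81 (mod 162)
69^512 ≡ 81^2 = 6561 ≡ 81 (mod 162)
69^1024 ≡ 81^2 = 6561 ≡ 81 (mod 162)
69^2048 ≡ 81^2 = 6561 ≡ 81 (mod 162)
69^2391 = 69^2048 × 69^256 × 69^64 × 69^16 × 69^4 × 69^2 × 69^1 ≡ 81 × 81 × 81 × 81 × 81 × 63 × 69 (mod 162).
Accumulate the product:
81 × 81 = 6561 ≡ 81
81 × 81 = 6561 ≡ 81
81 × 81 = 6561 ≡ 81
81 × 81 = 6561 ≡ 81
81 × 63 = 5103 ≡ 81
81 × 69 = 5589 ≡ 81

81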